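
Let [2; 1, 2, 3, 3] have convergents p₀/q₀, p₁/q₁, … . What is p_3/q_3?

27/10

Using pₖ = aₖpₖ₋₁ + pₖ₋₂, qₖ = aₖqₖ₋₁ + qₖ₋₂ (with p₋₁=1, p₋₂=0, q₋₁=0, q₋₂=1):
  k=0: a=2, p=2, q=1
  k=1: a=1, p=3, q=1
  k=2: a=2, p=8, q=3
  k=3: a=3, p=27, q=10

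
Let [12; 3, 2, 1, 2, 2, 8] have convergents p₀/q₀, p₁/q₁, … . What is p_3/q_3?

123/10

Using pₖ = aₖpₖ₋₁ + pₖ₋₂, qₖ = aₖqₖ₋₁ + qₖ₋₂ (with p₋₁=1, p₋₂=0, q₋₁=0, q₋₂=1):
  k=0: a=12, p=12, q=1
  k=1: a=3, p=37, q=3
  k=2: a=2, p=86, q=7
  k=3: a=1, p=123, q=10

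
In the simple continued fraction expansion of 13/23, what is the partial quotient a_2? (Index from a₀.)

1

13 = 0·23 + 13   →  a_0 = 0
23 = 1·13 + 10   →  a_1 = 1
13 = 1·10 + 3   →  a_2 = 1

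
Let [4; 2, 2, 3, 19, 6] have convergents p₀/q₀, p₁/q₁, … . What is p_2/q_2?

Using pₖ = aₖpₖ₋₁ + pₖ₋₂, qₖ = aₖqₖ₋₁ + qₖ₋₂ (with p₋₁=1, p₋₂=0, q₋₁=0, q₋₂=1):
  k=0: a=4, p=4, q=1
  k=1: a=2, p=9, q=2
  k=2: a=2, p=22, q=5

22/5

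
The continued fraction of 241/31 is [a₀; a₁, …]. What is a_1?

241 = 7·31 + 24   →  a_0 = 7
31 = 1·24 + 7   →  a_1 = 1

1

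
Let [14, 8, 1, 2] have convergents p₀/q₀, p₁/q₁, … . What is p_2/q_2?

Using pₖ = aₖpₖ₋₁ + pₖ₋₂, qₖ = aₖqₖ₋₁ + qₖ₋₂ (with p₋₁=1, p₋₂=0, q₋₁=0, q₋₂=1):
  k=0: a=14, p=14, q=1
  k=1: a=8, p=113, q=8
  k=2: a=1, p=127, q=9

127/9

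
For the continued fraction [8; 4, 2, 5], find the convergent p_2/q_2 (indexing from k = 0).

Using pₖ = aₖpₖ₋₁ + pₖ₋₂, qₖ = aₖqₖ₋₁ + qₖ₋₂ (with p₋₁=1, p₋₂=0, q₋₁=0, q₋₂=1):
  k=0: a=8, p=8, q=1
  k=1: a=4, p=33, q=4
  k=2: a=2, p=74, q=9

74/9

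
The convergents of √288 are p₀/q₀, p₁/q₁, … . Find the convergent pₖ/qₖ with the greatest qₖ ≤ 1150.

19024/1121

√288 = [16; 1, 32, …] (period length 2).
Convergents:
  p_0/q_0 = 16/1
  p_1/q_1 = 17/1
  p_2/q_2 = 560/33
  p_3/q_3 = 577/34
  p_4/q_4 = 19024/1121
  p_5/q_5 = 19601/1155
q_4 = 1121 ≤ 1150 < 1155 = q_5, so the answer is 19024/1121.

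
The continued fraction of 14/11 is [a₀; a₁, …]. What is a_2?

1

14 = 1·11 + 3   →  a_0 = 1
11 = 3·3 + 2   →  a_1 = 3
3 = 1·2 + 1   →  a_2 = 1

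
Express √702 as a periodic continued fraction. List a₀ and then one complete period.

[26; 2, 52]

a₀ = ⌊√702⌋ = 26.
With m₀=0, d₀=1 and mₖ₊₁ = dₖaₖ − mₖ, dₖ₊₁ = (n − mₖ₊₁²)/dₖ, aₖ₊₁ = ⌊(a₀+mₖ₊₁)/dₖ₊₁⌋:
  k=1: m=26, d=26, a=2
  k=2: m=26, d=1, a=52
d=1 and a=2a₀=52 at k=2, so the next step gives (m, d) = (26, 26) again — its k=1 value — and the period has length 2.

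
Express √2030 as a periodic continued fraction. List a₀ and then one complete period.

a₀ = ⌊√2030⌋ = 45.
With m₀=0, d₀=1 and mₖ₊₁ = dₖaₖ − mₖ, dₖ₊₁ = (n − mₖ₊₁²)/dₖ, aₖ₊₁ = ⌊(a₀+mₖ₊₁)/dₖ₊₁⌋:
  k=1: m=45, d=5, a=18
  k=2: m=45, d=1, a=90
d=1 and a=2a₀=90 at k=2, so the next step gives (m, d) = (45, 5) again — its k=1 value — and the period has length 2.

[45; 18, 90]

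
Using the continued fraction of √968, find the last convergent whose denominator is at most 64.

1929/62

√968 = [31; 8, 1, 6, 1, 8, 62, …] (period length 6).
Convergents:
  p_0/q_0 = 31/1
  p_1/q_1 = 249/8
  p_2/q_2 = 280/9
  p_3/q_3 = 1929/62
  p_4/q_4 = 2209/71
q_3 = 62 ≤ 64 < 71 = q_4, so the answer is 1929/62.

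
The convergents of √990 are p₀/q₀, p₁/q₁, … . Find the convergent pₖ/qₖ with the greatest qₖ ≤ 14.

409/13

√990 = [31; 2, 6, 2, 62, …] (period length 4).
Convergents:
  p_0/q_0 = 31/1
  p_1/q_1 = 63/2
  p_2/q_2 = 409/13
  p_3/q_3 = 881/28
q_2 = 13 ≤ 14 < 28 = q_3, so the answer is 409/13.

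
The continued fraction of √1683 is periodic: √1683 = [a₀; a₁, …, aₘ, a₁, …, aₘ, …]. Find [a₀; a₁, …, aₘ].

a₀ = ⌊√1683⌋ = 41.
With m₀=0, d₀=1 and mₖ₊₁ = dₖaₖ − mₖ, dₖ₊₁ = (n − mₖ₊₁²)/dₖ, aₖ₊₁ = ⌊(a₀+mₖ₊₁)/dₖ₊₁⌋:
  k=1: m=41, d=2, a=41
  k=2: m=41, d=1, a=82
d=1 and a=2a₀=82 at k=2, so the next step gives (m, d) = (41, 2) again — its k=1 value — and the period has length 2.

[41; 41, 82]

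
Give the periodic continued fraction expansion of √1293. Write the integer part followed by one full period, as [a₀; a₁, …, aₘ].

a₀ = ⌊√1293⌋ = 35.
With m₀=0, d₀=1 and mₖ₊₁ = dₖaₖ − mₖ, dₖ₊₁ = (n − mₖ₊₁²)/dₖ, aₖ₊₁ = ⌊(a₀+mₖ₊₁)/dₖ₊₁⌋:
  k=1: m=35, d=68, a=1
  k=2: m=33, d=3, a=22
  k=3: m=33, d=68, a=1
  k=4: m=35, d=1, a=70
d=1 and a=2a₀=70 at k=4, so the next step gives (m, d) = (35, 68) again — its k=1 value — and the period has length 4.

[35; 1, 22, 1, 70]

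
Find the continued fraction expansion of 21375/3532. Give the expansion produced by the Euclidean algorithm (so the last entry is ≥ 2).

[6; 19, 3, 3, 18]

21375 = 6·3532 + 183
3532 = 19·183 + 55
183 = 3·55 + 18
55 = 3·18 + 1
18 = 18·1 + 0  (stop)
So 21375/3532 = [6; 19, 3, 3, 18].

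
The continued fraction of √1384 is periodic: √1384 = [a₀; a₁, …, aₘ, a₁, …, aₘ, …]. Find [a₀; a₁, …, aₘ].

[37; 4, 1, 17, 1, 4, 74]

a₀ = ⌊√1384⌋ = 37.
With m₀=0, d₀=1 and mₖ₊₁ = dₖaₖ − mₖ, dₖ₊₁ = (n − mₖ₊₁²)/dₖ, aₖ₊₁ = ⌊(a₀+mₖ₊₁)/dₖ₊₁⌋:
  k=1: m=37, d=15, a=4
  k=2: m=23, d=57, a=1
  k=3: m=34, d=4, a=17
  k=4: m=34, d=57, a=1
  k=5: m=23, d=15, a=4
  k=6: m=37, d=1, a=74
d=1 and a=2a₀=74 at k=6, so the next step gives (m, d) = (37, 15) again — its k=1 value — and the period has length 6.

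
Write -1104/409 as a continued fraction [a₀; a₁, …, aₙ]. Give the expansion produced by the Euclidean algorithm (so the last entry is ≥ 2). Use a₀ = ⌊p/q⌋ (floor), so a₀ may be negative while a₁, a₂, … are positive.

-1104 = -3*409 + 123
409 = 3*123 + 40
123 = 3*40 + 3
40 = 13*3 + 1
3 = 3*1 + 0  (stop)
So -1104/409 = [-3; 3, 3, 13, 3].

[-3; 3, 3, 13, 3]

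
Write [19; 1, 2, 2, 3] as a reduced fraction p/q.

Fold from the inside: start with 3/1.
  2 + 1/3 = 7/3
  2 + 3/7 = 17/7
  1 + 7/17 = 24/17
  19 + 17/24 = 473/24

473/24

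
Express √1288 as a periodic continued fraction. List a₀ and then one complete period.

[35; 1, 7, 1, 70]

a₀ = ⌊√1288⌋ = 35.
With m₀=0, d₀=1 and mₖ₊₁ = dₖaₖ − mₖ, dₖ₊₁ = (n − mₖ₊₁²)/dₖ, aₖ₊₁ = ⌊(a₀+mₖ₊₁)/dₖ₊₁⌋:
  k=1: m=35, d=63, a=1
  k=2: m=28, d=8, a=7
  k=3: m=28, d=63, a=1
  k=4: m=35, d=1, a=70
d=1 and a=2a₀=70 at k=4, so the next step gives (m, d) = (35, 63) again — its k=1 value — and the period has length 4.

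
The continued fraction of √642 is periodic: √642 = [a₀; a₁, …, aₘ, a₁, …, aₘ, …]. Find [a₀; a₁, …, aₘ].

[25; 2, 1, 24, 1, 2, 50]

a₀ = ⌊√642⌋ = 25.
With m₀=0, d₀=1 and mₖ₊₁ = dₖaₖ − mₖ, dₖ₊₁ = (n − mₖ₊₁²)/dₖ, aₖ₊₁ = ⌊(a₀+mₖ₊₁)/dₖ₊₁⌋:
  k=1: m=25, d=17, a=2
  k=2: m=9, d=33, a=1
  k=3: m=24, d=2, a=24
  k=4: m=24, d=33, a=1
  k=5: m=9, d=17, a=2
  k=6: m=25, d=1, a=50
d=1 and a=2a₀=50 at k=6, so the next step gives (m, d) = (25, 17) again — its k=1 value — and the period has length 6.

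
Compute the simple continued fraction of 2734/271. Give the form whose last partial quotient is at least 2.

2734 = 10·271 + 24
271 = 11·24 + 7
24 = 3·7 + 3
7 = 2·3 + 1
3 = 3·1 + 0  (stop)
So 2734/271 = [10; 11, 3, 2, 3].

[10; 11, 3, 2, 3]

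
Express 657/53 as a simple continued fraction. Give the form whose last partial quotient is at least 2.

[12; 2, 1, 1, 10]

657 = 12×53 + 21
53 = 2×21 + 11
21 = 1×11 + 10
11 = 1×10 + 1
10 = 10×1 + 0  (stop)
So 657/53 = [12; 2, 1, 1, 10].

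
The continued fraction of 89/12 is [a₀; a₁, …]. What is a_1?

89 = 7·12 + 5   →  a_0 = 7
12 = 2·5 + 2   →  a_1 = 2

2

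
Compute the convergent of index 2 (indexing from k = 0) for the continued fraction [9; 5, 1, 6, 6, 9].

Using pₖ = aₖpₖ₋₁ + pₖ₋₂, qₖ = aₖqₖ₋₁ + qₖ₋₂ (with p₋₁=1, p₋₂=0, q₋₁=0, q₋₂=1):
  k=0: a=9, p=9, q=1
  k=1: a=5, p=46, q=5
  k=2: a=1, p=55, q=6

55/6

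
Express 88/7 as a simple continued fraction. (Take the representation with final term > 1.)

[12; 1, 1, 3]

88 = 12*7 + 4
7 = 1*4 + 3
4 = 1*3 + 1
3 = 3*1 + 0  (stop)
So 88/7 = [12; 1, 1, 3].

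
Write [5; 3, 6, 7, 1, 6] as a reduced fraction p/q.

Fold from the inside: start with 6/1.
  1 + 1/6 = 7/6
  7 + 6/7 = 55/7
  6 + 7/55 = 337/55
  3 + 55/337 = 1066/337
  5 + 337/1066 = 5667/1066

5667/1066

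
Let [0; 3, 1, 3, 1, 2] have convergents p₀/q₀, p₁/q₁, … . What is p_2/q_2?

1/4

Using pₖ = aₖpₖ₋₁ + pₖ₋₂, qₖ = aₖqₖ₋₁ + qₖ₋₂ (with p₋₁=1, p₋₂=0, q₋₁=0, q₋₂=1):
  k=0: a=0, p=0, q=1
  k=1: a=3, p=1, q=3
  k=2: a=1, p=1, q=4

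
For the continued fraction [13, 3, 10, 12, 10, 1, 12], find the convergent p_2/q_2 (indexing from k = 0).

Using pₖ = aₖpₖ₋₁ + pₖ₋₂, qₖ = aₖqₖ₋₁ + qₖ₋₂ (with p₋₁=1, p₋₂=0, q₋₁=0, q₋₂=1):
  k=0: a=13, p=13, q=1
  k=1: a=3, p=40, q=3
  k=2: a=10, p=413, q=31

413/31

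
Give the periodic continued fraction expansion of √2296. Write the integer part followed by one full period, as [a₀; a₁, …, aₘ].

[47; 1, 10, 1, 94]

a₀ = ⌊√2296⌋ = 47.
With m₀=0, d₀=1 and mₖ₊₁ = dₖaₖ − mₖ, dₖ₊₁ = (n − mₖ₊₁²)/dₖ, aₖ₊₁ = ⌊(a₀+mₖ₊₁)/dₖ₊₁⌋:
  k=1: m=47, d=87, a=1
  k=2: m=40, d=8, a=10
  k=3: m=40, d=87, a=1
  k=4: m=47, d=1, a=94
d=1 and a=2a₀=94 at k=4, so the next step gives (m, d) = (47, 87) again — its k=1 value — and the period has length 4.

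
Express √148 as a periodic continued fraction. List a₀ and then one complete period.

[12; 6, 24]

a₀ = ⌊√148⌋ = 12.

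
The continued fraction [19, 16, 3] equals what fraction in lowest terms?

Fold from the inside: start with 3/1.
  16 + 1/3 = 49/3
  19 + 3/49 = 934/49

934/49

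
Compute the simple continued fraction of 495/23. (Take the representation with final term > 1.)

[21; 1, 1, 11]

495 = 21*23 + 12
23 = 1*12 + 11
12 = 1*11 + 1
11 = 11*1 + 0  (stop)
So 495/23 = [21; 1, 1, 11].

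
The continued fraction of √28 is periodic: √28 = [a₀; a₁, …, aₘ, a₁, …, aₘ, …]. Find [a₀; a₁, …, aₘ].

[5; 3, 2, 3, 10]

a₀ = ⌊√28⌋ = 5.
With m₀=0, d₀=1 and mₖ₊₁ = dₖaₖ − mₖ, dₖ₊₁ = (n − mₖ₊₁²)/dₖ, aₖ₊₁ = ⌊(a₀+mₖ₊₁)/dₖ₊₁⌋:
  k=1: m=5, d=3, a=3
  k=2: m=4, d=4, a=2
  k=3: m=4, d=3, a=3
  k=4: m=5, d=1, a=10
d=1 and a=2a₀=10 at k=4, so the next step gives (m, d) = (5, 3) again — its k=1 value — and the period has length 4.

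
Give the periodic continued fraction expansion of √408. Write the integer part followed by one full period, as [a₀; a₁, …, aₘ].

[20; 5, 40]

a₀ = ⌊√408⌋ = 20.
With m₀=0, d₀=1 and mₖ₊₁ = dₖaₖ − mₖ, dₖ₊₁ = (n − mₖ₊₁²)/dₖ, aₖ₊₁ = ⌊(a₀+mₖ₊₁)/dₖ₊₁⌋:
  k=1: m=20, d=8, a=5
  k=2: m=20, d=1, a=40
d=1 and a=2a₀=40 at k=2, so the next step gives (m, d) = (20, 8) again — its k=1 value — and the period has length 2.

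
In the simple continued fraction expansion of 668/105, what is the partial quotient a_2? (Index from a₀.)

1

668 = 6·105 + 38   →  a_0 = 6
105 = 2·38 + 29   →  a_1 = 2
38 = 1·29 + 9   →  a_2 = 1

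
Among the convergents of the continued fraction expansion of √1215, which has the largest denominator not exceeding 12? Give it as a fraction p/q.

√1215 = [34; 1, 5, 1, 68, …] (period length 4).
Convergents:
  p_0/q_0 = 34/1
  p_1/q_1 = 35/1
  p_2/q_2 = 209/6
  p_3/q_3 = 244/7
  p_4/q_4 = 16801/482
q_3 = 7 ≤ 12 < 482 = q_4, so the answer is 244/7.

244/7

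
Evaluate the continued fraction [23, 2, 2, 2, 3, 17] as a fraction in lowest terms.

Using pₖ = aₖpₖ₋₁ + pₖ₋₂ and qₖ = aₖqₖ₋₁ + qₖ₋₂:
  k=0: a=23, p=23, q=1
  k=1: a=2, p=47, q=2
  k=2: a=2, p=117, q=5
  k=3: a=2, p=281, q=12
  k=4: a=3, p=960, q=41
  k=5: a=17, p=16601, q=709

16601/709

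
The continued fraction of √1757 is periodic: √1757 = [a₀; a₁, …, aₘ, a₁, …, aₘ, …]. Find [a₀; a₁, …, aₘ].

[41; 1, 10, 1, 82]

a₀ = ⌊√1757⌋ = 41.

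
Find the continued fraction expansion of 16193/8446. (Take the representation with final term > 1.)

16193 = 1*8446 + 7747
8446 = 1*7747 + 699
7747 = 11*699 + 58
699 = 12*58 + 3
58 = 19*3 + 1
3 = 3*1 + 0  (stop)
So 16193/8446 = [1; 1, 11, 12, 19, 3].

[1; 1, 11, 12, 19, 3]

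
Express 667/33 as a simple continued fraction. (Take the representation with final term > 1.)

667 = 20*33 + 7
33 = 4*7 + 5
7 = 1*5 + 2
5 = 2*2 + 1
2 = 2*1 + 0  (stop)
So 667/33 = [20; 4, 1, 2, 2].

[20; 4, 1, 2, 2]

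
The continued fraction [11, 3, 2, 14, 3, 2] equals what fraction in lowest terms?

Using pₖ = aₖpₖ₋₁ + pₖ₋₂ and qₖ = aₖqₖ₋₁ + qₖ₋₂:
  k=0: a=11, p=11, q=1
  k=1: a=3, p=34, q=3
  k=2: a=2, p=79, q=7
  k=3: a=14, p=1140, q=101
  k=4: a=3, p=3499, q=310
  k=5: a=2, p=8138, q=721

8138/721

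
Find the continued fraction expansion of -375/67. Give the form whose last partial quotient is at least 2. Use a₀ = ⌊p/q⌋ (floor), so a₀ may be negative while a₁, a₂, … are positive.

[-6; 2, 2, 13]

-375 = -6*67 + 27
67 = 2*27 + 13
27 = 2*13 + 1
13 = 13*1 + 0  (stop)
So -375/67 = [-6; 2, 2, 13].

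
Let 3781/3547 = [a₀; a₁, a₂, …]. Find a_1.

15

3781 = 1·3547 + 234   →  a_0 = 1
3547 = 15·234 + 37   →  a_1 = 15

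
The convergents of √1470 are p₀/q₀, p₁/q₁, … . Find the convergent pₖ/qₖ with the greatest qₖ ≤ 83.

√1470 = [38; 2, 1, 14, 1, 2, 76, …] (period length 6).
Convergents:
  p_0/q_0 = 38/1
  p_1/q_1 = 77/2
  p_2/q_2 = 115/3
  p_3/q_3 = 1687/44
  p_4/q_4 = 1802/47
  p_5/q_5 = 5291/138
q_4 = 47 ≤ 83 < 138 = q_5, so the answer is 1802/47.

1802/47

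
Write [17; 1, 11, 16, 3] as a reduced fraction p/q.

10589/591

Fold from the inside: start with 3/1.
  16 + 1/3 = 49/3
  11 + 3/49 = 542/49
  1 + 49/542 = 591/542
  17 + 542/591 = 10589/591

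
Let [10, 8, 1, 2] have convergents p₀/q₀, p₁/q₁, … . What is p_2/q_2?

91/9

Using pₖ = aₖpₖ₋₁ + pₖ₋₂, qₖ = aₖqₖ₋₁ + qₖ₋₂ (with p₋₁=1, p₋₂=0, q₋₁=0, q₋₂=1):
  k=0: a=10, p=10, q=1
  k=1: a=8, p=81, q=8
  k=2: a=1, p=91, q=9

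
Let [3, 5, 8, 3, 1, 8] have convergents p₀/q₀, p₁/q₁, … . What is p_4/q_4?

Using pₖ = aₖpₖ₋₁ + pₖ₋₂, qₖ = aₖqₖ₋₁ + qₖ₋₂ (with p₋₁=1, p₋₂=0, q₋₁=0, q₋₂=1):
  k=0: a=3, p=3, q=1
  k=1: a=5, p=16, q=5
  k=2: a=8, p=131, q=41
  k=3: a=3, p=409, q=128
  k=4: a=1, p=540, q=169

540/169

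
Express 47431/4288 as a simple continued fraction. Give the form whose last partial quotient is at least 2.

[11; 16, 3, 3, 2, 11]

47431 = 11·4288 + 263
4288 = 16·263 + 80
263 = 3·80 + 23
80 = 3·23 + 11
23 = 2·11 + 1
11 = 11·1 + 0  (stop)
So 47431/4288 = [11; 16, 3, 3, 2, 11].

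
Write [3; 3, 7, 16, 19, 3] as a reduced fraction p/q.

Using pₖ = aₖpₖ₋₁ + pₖ₋₂ and qₖ = aₖqₖ₋₁ + qₖ₋₂:
  k=0: a=3, p=3, q=1
  k=1: a=3, p=10, q=3
  k=2: a=7, p=73, q=22
  k=3: a=16, p=1178, q=355
  k=4: a=19, p=22455, q=6767
  k=5: a=3, p=68543, q=20656

68543/20656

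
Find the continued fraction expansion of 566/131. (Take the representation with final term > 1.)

[4; 3, 8, 2, 2]

566 = 4·131 + 42
131 = 3·42 + 5
42 = 8·5 + 2
5 = 2·2 + 1
2 = 2·1 + 0  (stop)
So 566/131 = [4; 3, 8, 2, 2].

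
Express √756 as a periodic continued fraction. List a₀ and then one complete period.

[27; 2, 54]

a₀ = ⌊√756⌋ = 27.
With m₀=0, d₀=1 and mₖ₊₁ = dₖaₖ − mₖ, dₖ₊₁ = (n − mₖ₊₁²)/dₖ, aₖ₊₁ = ⌊(a₀+mₖ₊₁)/dₖ₊₁⌋:
  k=1: m=27, d=27, a=2
  k=2: m=27, d=1, a=54
d=1 and a=2a₀=54 at k=2, so the next step gives (m, d) = (27, 27) again — its k=1 value — and the period has length 2.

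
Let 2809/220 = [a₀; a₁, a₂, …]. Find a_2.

2809 = 12·220 + 169   →  a_0 = 12
220 = 1·169 + 51   →  a_1 = 1
169 = 3·51 + 16   →  a_2 = 3

3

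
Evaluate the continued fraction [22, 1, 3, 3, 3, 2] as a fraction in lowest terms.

Fold from the inside: start with 2/1.
  3 + 1/2 = 7/2
  3 + 2/7 = 23/7
  3 + 7/23 = 76/23
  1 + 23/76 = 99/76
  22 + 76/99 = 2254/99

2254/99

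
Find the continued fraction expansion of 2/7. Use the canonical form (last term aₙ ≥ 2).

[0; 3, 2]

2 = 0·7 + 2
7 = 3·2 + 1
2 = 2·1 + 0  (stop)
So 2/7 = [0; 3, 2].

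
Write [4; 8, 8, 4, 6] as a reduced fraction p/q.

Using pₖ = aₖpₖ₋₁ + pₖ₋₂ and qₖ = aₖqₖ₋₁ + qₖ₋₂:
  k=0: a=4, p=4, q=1
  k=1: a=8, p=33, q=8
  k=2: a=8, p=268, q=65
  k=3: a=4, p=1105, q=268
  k=4: a=6, p=6898, q=1673

6898/1673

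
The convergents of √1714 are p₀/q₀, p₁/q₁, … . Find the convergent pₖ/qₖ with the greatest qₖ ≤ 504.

17057/412

√1714 = [41; 2, 2, 82, …] (period length 3).
Convergents:
  p_0/q_0 = 41/1
  p_1/q_1 = 83/2
  p_2/q_2 = 207/5
  p_3/q_3 = 17057/412
  p_4/q_4 = 34321/829
q_3 = 412 ≤ 504 < 829 = q_4, so the answer is 17057/412.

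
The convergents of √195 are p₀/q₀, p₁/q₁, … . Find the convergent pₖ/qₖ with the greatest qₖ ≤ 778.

10543/755

√195 = [13; 1, 26, …] (period length 2).
Convergents:
  p_0/q_0 = 13/1
  p_1/q_1 = 14/1
  p_2/q_2 = 377/27
  p_3/q_3 = 391/28
  p_4/q_4 = 10543/755
  p_5/q_5 = 10934/783
q_4 = 755 ≤ 778 < 783 = q_5, so the answer is 10543/755.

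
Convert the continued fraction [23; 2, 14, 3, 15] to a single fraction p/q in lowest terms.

Using pₖ = aₖpₖ₋₁ + pₖ₋₂ and qₖ = aₖqₖ₋₁ + qₖ₋₂:
  k=0: a=23, p=23, q=1
  k=1: a=2, p=47, q=2
  k=2: a=14, p=681, q=29
  k=3: a=3, p=2090, q=89
  k=4: a=15, p=32031, q=1364

32031/1364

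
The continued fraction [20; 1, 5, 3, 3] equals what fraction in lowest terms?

Using pₖ = aₖpₖ₋₁ + pₖ₋₂ and qₖ = aₖqₖ₋₁ + qₖ₋₂:
  k=0: a=20, p=20, q=1
  k=1: a=1, p=21, q=1
  k=2: a=5, p=125, q=6
  k=3: a=3, p=396, q=19
  k=4: a=3, p=1313, q=63

1313/63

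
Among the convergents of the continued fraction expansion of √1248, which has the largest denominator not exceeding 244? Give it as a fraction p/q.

√1248 = [35; 3, 17, 3, 70, …] (period length 4).
Convergents:
  p_0/q_0 = 35/1
  p_1/q_1 = 106/3
  p_2/q_2 = 1837/52
  p_3/q_3 = 5617/159
  p_4/q_4 = 395027/11182
q_3 = 159 ≤ 244 < 11182 = q_4, so the answer is 5617/159.

5617/159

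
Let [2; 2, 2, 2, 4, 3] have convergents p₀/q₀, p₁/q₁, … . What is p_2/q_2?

12/5

Using pₖ = aₖpₖ₋₁ + pₖ₋₂, qₖ = aₖqₖ₋₁ + qₖ₋₂ (with p₋₁=1, p₋₂=0, q₋₁=0, q₋₂=1):
  k=0: a=2, p=2, q=1
  k=1: a=2, p=5, q=2
  k=2: a=2, p=12, q=5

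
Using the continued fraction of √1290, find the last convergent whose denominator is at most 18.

√1290 = [35; 1, 10, 1, 70, …] (period length 4).
Convergents:
  p_0/q_0 = 35/1
  p_1/q_1 = 36/1
  p_2/q_2 = 395/11
  p_3/q_3 = 431/12
  p_4/q_4 = 30565/851
q_3 = 12 ≤ 18 < 851 = q_4, so the answer is 431/12.

431/12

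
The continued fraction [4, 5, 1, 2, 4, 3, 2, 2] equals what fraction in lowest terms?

5608/1343

Fold from the inside: start with 2/1.
  2 + 1/2 = 5/2
  3 + 2/5 = 17/5
  4 + 5/17 = 73/17
  2 + 17/73 = 163/73
  1 + 73/163 = 236/163
  5 + 163/236 = 1343/236
  4 + 236/1343 = 5608/1343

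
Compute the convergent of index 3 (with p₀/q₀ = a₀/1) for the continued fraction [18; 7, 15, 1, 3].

Using pₖ = aₖpₖ₋₁ + pₖ₋₂, qₖ = aₖqₖ₋₁ + qₖ₋₂ (with p₋₁=1, p₋₂=0, q₋₁=0, q₋₂=1):
  k=0: a=18, p=18, q=1
  k=1: a=7, p=127, q=7
  k=2: a=15, p=1923, q=106
  k=3: a=1, p=2050, q=113

2050/113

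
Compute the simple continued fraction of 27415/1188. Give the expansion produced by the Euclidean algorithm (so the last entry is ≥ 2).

[23; 13, 18, 5]

27415 = 23·1188 + 91
1188 = 13·91 + 5
91 = 18·5 + 1
5 = 5·1 + 0  (stop)
So 27415/1188 = [23; 13, 18, 5].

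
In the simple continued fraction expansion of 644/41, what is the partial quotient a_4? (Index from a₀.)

644 = 15·41 + 29   →  a_0 = 15
41 = 1·29 + 12   →  a_1 = 1
29 = 2·12 + 5   →  a_2 = 2
12 = 2·5 + 2   →  a_3 = 2
5 = 2·2 + 1   →  a_4 = 2

2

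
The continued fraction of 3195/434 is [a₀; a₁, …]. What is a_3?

3

3195 = 7·434 + 157   →  a_0 = 7
434 = 2·157 + 120   →  a_1 = 2
157 = 1·120 + 37   →  a_2 = 1
120 = 3·37 + 9   →  a_3 = 3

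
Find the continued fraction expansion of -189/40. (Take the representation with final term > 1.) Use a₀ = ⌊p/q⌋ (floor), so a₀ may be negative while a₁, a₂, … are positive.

[-5; 3, 1, 1, 1, 3]

-189 = -5×40 + 11
40 = 3×11 + 7
11 = 1×7 + 4
7 = 1×4 + 3
4 = 1×3 + 1
3 = 3×1 + 0  (stop)
So -189/40 = [-5; 3, 1, 1, 1, 3].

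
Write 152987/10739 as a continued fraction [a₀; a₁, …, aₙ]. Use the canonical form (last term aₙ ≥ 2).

[14; 4, 15, 10, 1, 15]

152987 = 14×10739 + 2641
10739 = 4×2641 + 175
2641 = 15×175 + 16
175 = 10×16 + 15
16 = 1×15 + 1
15 = 15×1 + 0  (stop)
So 152987/10739 = [14; 4, 15, 10, 1, 15].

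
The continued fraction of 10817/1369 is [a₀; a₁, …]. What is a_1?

1

10817 = 7·1369 + 1234   →  a_0 = 7
1369 = 1·1234 + 135   →  a_1 = 1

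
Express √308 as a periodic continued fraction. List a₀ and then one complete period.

[17; 1, 1, 4, 1, 1, 34]

a₀ = ⌊√308⌋ = 17.
With m₀=0, d₀=1 and mₖ₊₁ = dₖaₖ − mₖ, dₖ₊₁ = (n − mₖ₊₁²)/dₖ, aₖ₊₁ = ⌊(a₀+mₖ₊₁)/dₖ₊₁⌋:
  k=1: m=17, d=19, a=1
  k=2: m=2, d=16, a=1
  k=3: m=14, d=7, a=4
  k=4: m=14, d=16, a=1
  k=5: m=2, d=19, a=1
  k=6: m=17, d=1, a=34
d=1 and a=2a₀=34 at k=6, so the next step gives (m, d) = (17, 19) again — its k=1 value — and the period has length 6.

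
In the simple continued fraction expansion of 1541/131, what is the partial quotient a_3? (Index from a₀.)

1541 = 11·131 + 100   →  a_0 = 11
131 = 1·100 + 31   →  a_1 = 1
100 = 3·31 + 7   →  a_2 = 3
31 = 4·7 + 3   →  a_3 = 4

4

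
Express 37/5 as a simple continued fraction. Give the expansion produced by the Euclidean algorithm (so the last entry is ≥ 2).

37 = 7×5 + 2
5 = 2×2 + 1
2 = 2×1 + 0  (stop)
So 37/5 = [7; 2, 2].

[7; 2, 2]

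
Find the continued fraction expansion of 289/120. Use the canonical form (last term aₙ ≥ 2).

[2; 2, 2, 4, 2, 2]

289 = 2×120 + 49
120 = 2×49 + 22
49 = 2×22 + 5
22 = 4×5 + 2
5 = 2×2 + 1
2 = 2×1 + 0  (stop)
So 289/120 = [2; 2, 2, 4, 2, 2].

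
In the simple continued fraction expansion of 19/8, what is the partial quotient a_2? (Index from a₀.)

1

19 = 2·8 + 3   →  a_0 = 2
8 = 2·3 + 2   →  a_1 = 2
3 = 1·2 + 1   →  a_2 = 1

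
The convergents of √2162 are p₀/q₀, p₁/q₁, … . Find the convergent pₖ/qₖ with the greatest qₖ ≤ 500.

√2162 = [46; 2, 92, …] (period length 2).
Convergents:
  p_0/q_0 = 46/1
  p_1/q_1 = 93/2
  p_2/q_2 = 8602/185
  p_3/q_3 = 17297/372
  p_4/q_4 = 1599926/34409
q_3 = 372 ≤ 500 < 34409 = q_4, so the answer is 17297/372.

17297/372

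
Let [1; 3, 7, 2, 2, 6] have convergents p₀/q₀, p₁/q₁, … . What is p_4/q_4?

Using pₖ = aₖpₖ₋₁ + pₖ₋₂, qₖ = aₖqₖ₋₁ + qₖ₋₂ (with p₋₁=1, p₋₂=0, q₋₁=0, q₋₂=1):
  k=0: a=1, p=1, q=1
  k=1: a=3, p=4, q=3
  k=2: a=7, p=29, q=22
  k=3: a=2, p=62, q=47
  k=4: a=2, p=153, q=116

153/116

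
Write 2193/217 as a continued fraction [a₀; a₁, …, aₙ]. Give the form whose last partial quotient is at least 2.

2193 = 10*217 + 23
217 = 9*23 + 10
23 = 2*10 + 3
10 = 3*3 + 1
3 = 3*1 + 0  (stop)
So 2193/217 = [10; 9, 2, 3, 3].

[10; 9, 2, 3, 3]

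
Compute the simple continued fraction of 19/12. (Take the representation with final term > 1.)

19 = 1*12 + 7
12 = 1*7 + 5
7 = 1*5 + 2
5 = 2*2 + 1
2 = 2*1 + 0  (stop)
So 19/12 = [1; 1, 1, 2, 2].

[1; 1, 1, 2, 2]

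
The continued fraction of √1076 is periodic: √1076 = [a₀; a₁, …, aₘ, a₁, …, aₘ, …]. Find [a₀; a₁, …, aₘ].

[32; 1, 4, 16, 4, 1, 64]

a₀ = ⌊√1076⌋ = 32.
With m₀=0, d₀=1 and mₖ₊₁ = dₖaₖ − mₖ, dₖ₊₁ = (n − mₖ₊₁²)/dₖ, aₖ₊₁ = ⌊(a₀+mₖ₊₁)/dₖ₊₁⌋:
  k=1: m=32, d=52, a=1
  k=2: m=20, d=13, a=4
  k=3: m=32, d=4, a=16
  k=4: m=32, d=13, a=4
  k=5: m=20, d=52, a=1
  k=6: m=32, d=1, a=64
d=1 and a=2a₀=64 at k=6, so the next step gives (m, d) = (32, 52) again — its k=1 value — and the period has length 6.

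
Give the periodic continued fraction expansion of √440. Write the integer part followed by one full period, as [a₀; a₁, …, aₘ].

[20; 1, 40]

a₀ = ⌊√440⌋ = 20.
With m₀=0, d₀=1 and mₖ₊₁ = dₖaₖ − mₖ, dₖ₊₁ = (n − mₖ₊₁²)/dₖ, aₖ₊₁ = ⌊(a₀+mₖ₊₁)/dₖ₊₁⌋:
  k=1: m=20, d=40, a=1
  k=2: m=20, d=1, a=40
d=1 and a=2a₀=40 at k=2, so the next step gives (m, d) = (20, 40) again — its k=1 value — and the period has length 2.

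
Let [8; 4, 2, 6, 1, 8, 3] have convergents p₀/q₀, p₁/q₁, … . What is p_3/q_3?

Using pₖ = aₖpₖ₋₁ + pₖ₋₂, qₖ = aₖqₖ₋₁ + qₖ₋₂ (with p₋₁=1, p₋₂=0, q₋₁=0, q₋₂=1):
  k=0: a=8, p=8, q=1
  k=1: a=4, p=33, q=4
  k=2: a=2, p=74, q=9
  k=3: a=6, p=477, q=58

477/58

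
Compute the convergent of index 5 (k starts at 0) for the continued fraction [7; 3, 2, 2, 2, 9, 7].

Using pₖ = aₖpₖ₋₁ + pₖ₋₂, qₖ = aₖqₖ₋₁ + qₖ₋₂ (with p₋₁=1, p₋₂=0, q₋₁=0, q₋₂=1):
  k=0: a=7, p=7, q=1
  k=1: a=3, p=22, q=3
  k=2: a=2, p=51, q=7
  k=3: a=2, p=124, q=17
  k=4: a=2, p=299, q=41
  k=5: a=9, p=2815, q=386

2815/386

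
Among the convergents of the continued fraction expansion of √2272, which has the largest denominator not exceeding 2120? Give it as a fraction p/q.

40897/858

√2272 = [47; 1, 1, 1, 94, …] (period length 4).
Convergents:
  p_0/q_0 = 47/1
  p_1/q_1 = 48/1
  p_2/q_2 = 95/2
  p_3/q_3 = 143/3
  p_4/q_4 = 13537/284
  p_5/q_5 = 13680/287
  p_6/q_6 = 27217/571
  p_7/q_7 = 40897/858
  p_8/q_8 = 3871535/81223
q_7 = 858 ≤ 2120 < 81223 = q_8, so the answer is 40897/858.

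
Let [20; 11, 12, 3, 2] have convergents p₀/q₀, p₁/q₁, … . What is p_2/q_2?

Using pₖ = aₖpₖ₋₁ + pₖ₋₂, qₖ = aₖqₖ₋₁ + qₖ₋₂ (with p₋₁=1, p₋₂=0, q₋₁=0, q₋₂=1):
  k=0: a=20, p=20, q=1
  k=1: a=11, p=221, q=11
  k=2: a=12, p=2672, q=133

2672/133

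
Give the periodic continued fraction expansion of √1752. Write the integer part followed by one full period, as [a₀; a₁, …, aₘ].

a₀ = ⌊√1752⌋ = 41.
With m₀=0, d₀=1 and mₖ₊₁ = dₖaₖ − mₖ, dₖ₊₁ = (n − mₖ₊₁²)/dₖ, aₖ₊₁ = ⌊(a₀+mₖ₊₁)/dₖ₊₁⌋:
  k=1: m=41, d=71, a=1
  k=2: m=30, d=12, a=5
  k=3: m=30, d=71, a=1
  k=4: m=41, d=1, a=82
d=1 and a=2a₀=82 at k=4, so the next step gives (m, d) = (41, 71) again — its k=1 value — and the period has length 4.

[41; 1, 5, 1, 82]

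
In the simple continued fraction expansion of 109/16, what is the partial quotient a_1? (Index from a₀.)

109 = 6·16 + 13   →  a_0 = 6
16 = 1·13 + 3   →  a_1 = 1

1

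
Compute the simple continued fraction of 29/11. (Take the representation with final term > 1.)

29 = 2·11 + 7
11 = 1·7 + 4
7 = 1·4 + 3
4 = 1·3 + 1
3 = 3·1 + 0  (stop)
So 29/11 = [2; 1, 1, 1, 3].

[2; 1, 1, 1, 3]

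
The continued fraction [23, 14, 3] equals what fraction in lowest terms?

Using pₖ = aₖpₖ₋₁ + pₖ₋₂ and qₖ = aₖqₖ₋₁ + qₖ₋₂:
  k=0: a=23, p=23, q=1
  k=1: a=14, p=323, q=14
  k=2: a=3, p=992, q=43

992/43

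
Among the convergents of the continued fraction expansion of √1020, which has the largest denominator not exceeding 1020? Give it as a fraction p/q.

32161/1007

√1020 = [31; 1, 14, 1, 62, …] (period length 4).
Convergents:
  p_0/q_0 = 31/1
  p_1/q_1 = 32/1
  p_2/q_2 = 479/15
  p_3/q_3 = 511/16
  p_4/q_4 = 32161/1007
  p_5/q_5 = 32672/1023
q_4 = 1007 ≤ 1020 < 1023 = q_5, so the answer is 32161/1007.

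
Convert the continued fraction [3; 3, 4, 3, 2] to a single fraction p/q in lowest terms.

321/97

Fold from the inside: start with 2/1.
  3 + 1/2 = 7/2
  4 + 2/7 = 30/7
  3 + 7/30 = 97/30
  3 + 30/97 = 321/97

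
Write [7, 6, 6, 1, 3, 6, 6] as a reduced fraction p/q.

45841/6400

Fold from the inside: start with 6/1.
  6 + 1/6 = 37/6
  3 + 6/37 = 117/37
  1 + 37/117 = 154/117
  6 + 117/154 = 1041/154
  6 + 154/1041 = 6400/1041
  7 + 1041/6400 = 45841/6400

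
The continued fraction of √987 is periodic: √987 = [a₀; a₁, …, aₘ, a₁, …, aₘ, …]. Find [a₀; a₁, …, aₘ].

a₀ = ⌊√987⌋ = 31.
With m₀=0, d₀=1 and mₖ₊₁ = dₖaₖ − mₖ, dₖ₊₁ = (n − mₖ₊₁²)/dₖ, aₖ₊₁ = ⌊(a₀+mₖ₊₁)/dₖ₊₁⌋:
  k=1: m=31, d=26, a=2
  k=2: m=21, d=21, a=2
  k=3: m=21, d=26, a=2
  k=4: m=31, d=1, a=62
d=1 and a=2a₀=62 at k=4, so the next step gives (m, d) = (31, 26) again — its k=1 value — and the period has length 4.

[31; 2, 2, 2, 62]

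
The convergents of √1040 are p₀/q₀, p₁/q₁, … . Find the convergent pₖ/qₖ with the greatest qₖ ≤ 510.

8288/257

√1040 = [32; 4, 64, …] (period length 2).
Convergents:
  p_0/q_0 = 32/1
  p_1/q_1 = 129/4
  p_2/q_2 = 8288/257
  p_3/q_3 = 33281/1032
q_2 = 257 ≤ 510 < 1032 = q_3, so the answer is 8288/257.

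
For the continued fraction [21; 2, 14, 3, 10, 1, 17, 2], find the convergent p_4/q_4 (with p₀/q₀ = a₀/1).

19743/919

Using pₖ = aₖpₖ₋₁ + pₖ₋₂, qₖ = aₖqₖ₋₁ + qₖ₋₂ (with p₋₁=1, p₋₂=0, q₋₁=0, q₋₂=1):
  k=0: a=21, p=21, q=1
  k=1: a=2, p=43, q=2
  k=2: a=14, p=623, q=29
  k=3: a=3, p=1912, q=89
  k=4: a=10, p=19743, q=919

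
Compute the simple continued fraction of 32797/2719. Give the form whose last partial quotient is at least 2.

[12; 16, 11, 3, 1, 3]

32797 = 12·2719 + 169
2719 = 16·169 + 15
169 = 11·15 + 4
15 = 3·4 + 3
4 = 1·3 + 1
3 = 3·1 + 0  (stop)
So 32797/2719 = [12; 16, 11, 3, 1, 3].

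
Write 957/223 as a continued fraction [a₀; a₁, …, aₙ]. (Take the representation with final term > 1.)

[4; 3, 2, 3, 9]

957 = 4×223 + 65
223 = 3×65 + 28
65 = 2×28 + 9
28 = 3×9 + 1
9 = 9×1 + 0  (stop)
So 957/223 = [4; 3, 2, 3, 9].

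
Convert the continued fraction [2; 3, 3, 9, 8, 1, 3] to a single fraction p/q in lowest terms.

7582/3295

Fold from the inside: start with 3/1.
  1 + 1/3 = 4/3
  8 + 3/4 = 35/4
  9 + 4/35 = 319/35
  3 + 35/319 = 992/319
  3 + 319/992 = 3295/992
  2 + 992/3295 = 7582/3295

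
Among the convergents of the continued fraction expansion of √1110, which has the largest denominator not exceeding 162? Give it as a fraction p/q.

√1110 = [33; 3, 6, 3, 66, …] (period length 4).
Convergents:
  p_0/q_0 = 33/1
  p_1/q_1 = 100/3
  p_2/q_2 = 633/19
  p_3/q_3 = 1999/60
  p_4/q_4 = 132567/3979
q_3 = 60 ≤ 162 < 3979 = q_4, so the answer is 1999/60.

1999/60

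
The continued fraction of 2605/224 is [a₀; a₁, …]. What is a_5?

2605 = 11·224 + 141   →  a_0 = 11
224 = 1·141 + 83   →  a_1 = 1
141 = 1·83 + 58   →  a_2 = 1
83 = 1·58 + 25   →  a_3 = 1
58 = 2·25 + 8   →  a_4 = 2
25 = 3·8 + 1   →  a_5 = 3

3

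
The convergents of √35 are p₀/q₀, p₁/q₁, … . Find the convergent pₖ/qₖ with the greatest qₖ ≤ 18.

√35 = [5; 1, 10, …] (period length 2).
Convergents:
  p_0/q_0 = 5/1
  p_1/q_1 = 6/1
  p_2/q_2 = 65/11
  p_3/q_3 = 71/12
  p_4/q_4 = 775/131
q_3 = 12 ≤ 18 < 131 = q_4, so the answer is 71/12.

71/12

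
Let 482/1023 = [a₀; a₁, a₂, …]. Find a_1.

2

482 = 0·1023 + 482   →  a_0 = 0
1023 = 2·482 + 59   →  a_1 = 2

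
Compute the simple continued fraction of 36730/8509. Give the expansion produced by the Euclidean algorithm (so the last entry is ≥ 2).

[4; 3, 6, 3, 4, 3, 1, 7]

36730 = 4·8509 + 2694
8509 = 3·2694 + 427
2694 = 6·427 + 132
427 = 3·132 + 31
132 = 4·31 + 8
31 = 3·8 + 7
8 = 1·7 + 1
7 = 7·1 + 0  (stop)
So 36730/8509 = [4; 3, 6, 3, 4, 3, 1, 7].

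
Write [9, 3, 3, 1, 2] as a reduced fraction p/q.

Using pₖ = aₖpₖ₋₁ + pₖ₋₂ and qₖ = aₖqₖ₋₁ + qₖ₋₂:
  k=0: a=9, p=9, q=1
  k=1: a=3, p=28, q=3
  k=2: a=3, p=93, q=10
  k=3: a=1, p=121, q=13
  k=4: a=2, p=335, q=36

335/36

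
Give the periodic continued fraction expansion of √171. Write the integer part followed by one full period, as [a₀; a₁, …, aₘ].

[13; 13, 26]

a₀ = ⌊√171⌋ = 13.
With m₀=0, d₀=1 and mₖ₊₁ = dₖaₖ − mₖ, dₖ₊₁ = (n − mₖ₊₁²)/dₖ, aₖ₊₁ = ⌊(a₀+mₖ₊₁)/dₖ₊₁⌋:
  k=1: m=13, d=2, a=13
  k=2: m=13, d=1, a=26
d=1 and a=2a₀=26 at k=2, so the next step gives (m, d) = (13, 2) again — its k=1 value — and the period has length 2.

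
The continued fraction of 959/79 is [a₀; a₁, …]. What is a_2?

959 = 12·79 + 11   →  a_0 = 12
79 = 7·11 + 2   →  a_1 = 7
11 = 5·2 + 1   →  a_2 = 5

5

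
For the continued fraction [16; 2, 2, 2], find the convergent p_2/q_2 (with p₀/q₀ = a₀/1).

82/5

Using pₖ = aₖpₖ₋₁ + pₖ₋₂, qₖ = aₖqₖ₋₁ + qₖ₋₂ (with p₋₁=1, p₋₂=0, q₋₁=0, q₋₂=1):
  k=0: a=16, p=16, q=1
  k=1: a=2, p=33, q=2
  k=2: a=2, p=82, q=5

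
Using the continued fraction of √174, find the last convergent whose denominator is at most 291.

1451/110

√174 = [13; 5, 4, 5, 26, …] (period length 4).
Convergents:
  p_0/q_0 = 13/1
  p_1/q_1 = 66/5
  p_2/q_2 = 277/21
  p_3/q_3 = 1451/110
  p_4/q_4 = 38003/2881
q_3 = 110 ≤ 291 < 2881 = q_4, so the answer is 1451/110.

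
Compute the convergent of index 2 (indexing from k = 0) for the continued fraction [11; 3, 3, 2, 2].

Using pₖ = aₖpₖ₋₁ + pₖ₋₂, qₖ = aₖqₖ₋₁ + qₖ₋₂ (with p₋₁=1, p₋₂=0, q₋₁=0, q₋₂=1):
  k=0: a=11, p=11, q=1
  k=1: a=3, p=34, q=3
  k=2: a=3, p=113, q=10

113/10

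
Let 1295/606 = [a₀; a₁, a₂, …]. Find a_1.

7

1295 = 2·606 + 83   →  a_0 = 2
606 = 7·83 + 25   →  a_1 = 7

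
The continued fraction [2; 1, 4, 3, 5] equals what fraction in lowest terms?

Using pₖ = aₖpₖ₋₁ + pₖ₋₂ and qₖ = aₖqₖ₋₁ + qₖ₋₂:
  k=0: a=2, p=2, q=1
  k=1: a=1, p=3, q=1
  k=2: a=4, p=14, q=5
  k=3: a=3, p=45, q=16
  k=4: a=5, p=239, q=85

239/85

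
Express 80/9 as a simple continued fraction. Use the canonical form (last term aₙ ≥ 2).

[8; 1, 8]

80 = 8*9 + 8
9 = 1*8 + 1
8 = 8*1 + 0  (stop)
So 80/9 = [8; 1, 8].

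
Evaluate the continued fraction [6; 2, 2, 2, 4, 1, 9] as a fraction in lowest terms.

4093/638

Using pₖ = aₖpₖ₋₁ + pₖ₋₂ and qₖ = aₖqₖ₋₁ + qₖ₋₂:
  k=0: a=6, p=6, q=1
  k=1: a=2, p=13, q=2
  k=2: a=2, p=32, q=5
  k=3: a=2, p=77, q=12
  k=4: a=4, p=340, q=53
  k=5: a=1, p=417, q=65
  k=6: a=9, p=4093, q=638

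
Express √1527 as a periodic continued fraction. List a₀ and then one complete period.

[39; 13, 78]

a₀ = ⌊√1527⌋ = 39.
With m₀=0, d₀=1 and mₖ₊₁ = dₖaₖ − mₖ, dₖ₊₁ = (n − mₖ₊₁²)/dₖ, aₖ₊₁ = ⌊(a₀+mₖ₊₁)/dₖ₊₁⌋:
  k=1: m=39, d=6, a=13
  k=2: m=39, d=1, a=78
d=1 and a=2a₀=78 at k=2, so the next step gives (m, d) = (39, 6) again — its k=1 value — and the period has length 2.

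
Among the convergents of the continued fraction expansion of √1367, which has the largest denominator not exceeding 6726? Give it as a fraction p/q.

√1367 = [36; 1, 35, 1, 72, …] (period length 4).
Convergents:
  p_0/q_0 = 36/1
  p_1/q_1 = 37/1
  p_2/q_2 = 1331/36
  p_3/q_3 = 1368/37
  p_4/q_4 = 99827/2700
  p_5/q_5 = 101195/2737
  p_6/q_6 = 3641652/98495
q_5 = 2737 ≤ 6726 < 98495 = q_6, so the answer is 101195/2737.

101195/2737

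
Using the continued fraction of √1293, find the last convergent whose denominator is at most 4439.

√1293 = [35; 1, 22, 1, 70, …] (period length 4).
Convergents:
  p_0/q_0 = 35/1
  p_1/q_1 = 36/1
  p_2/q_2 = 827/23
  p_3/q_3 = 863/24
  p_4/q_4 = 61237/1703
  p_5/q_5 = 62100/1727
  p_6/q_6 = 1427437/39697
q_5 = 1727 ≤ 4439 < 39697 = q_6, so the answer is 62100/1727.

62100/1727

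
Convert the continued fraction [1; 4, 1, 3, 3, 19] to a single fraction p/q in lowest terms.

Using pₖ = aₖpₖ₋₁ + pₖ₋₂ and qₖ = aₖqₖ₋₁ + qₖ₋₂:
  k=0: a=1, p=1, q=1
  k=1: a=4, p=5, q=4
  k=2: a=1, p=6, q=5
  k=3: a=3, p=23, q=19
  k=4: a=3, p=75, q=62
  k=5: a=19, p=1448, q=1197

1448/1197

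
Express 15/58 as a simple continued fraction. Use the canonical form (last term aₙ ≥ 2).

15 = 0*58 + 15
58 = 3*15 + 13
15 = 1*13 + 2
13 = 6*2 + 1
2 = 2*1 + 0  (stop)
So 15/58 = [0; 3, 1, 6, 2].

[0; 3, 1, 6, 2]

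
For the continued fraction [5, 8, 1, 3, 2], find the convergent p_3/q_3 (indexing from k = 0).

179/35

Using pₖ = aₖpₖ₋₁ + pₖ₋₂, qₖ = aₖqₖ₋₁ + qₖ₋₂ (with p₋₁=1, p₋₂=0, q₋₁=0, q₋₂=1):
  k=0: a=5, p=5, q=1
  k=1: a=8, p=41, q=8
  k=2: a=1, p=46, q=9
  k=3: a=3, p=179, q=35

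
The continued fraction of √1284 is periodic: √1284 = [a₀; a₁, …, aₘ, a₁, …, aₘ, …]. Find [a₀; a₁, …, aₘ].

[35; 1, 4, 1, 70]

a₀ = ⌊√1284⌋ = 35.
With m₀=0, d₀=1 and mₖ₊₁ = dₖaₖ − mₖ, dₖ₊₁ = (n − mₖ₊₁²)/dₖ, aₖ₊₁ = ⌊(a₀+mₖ₊₁)/dₖ₊₁⌋:
  k=1: m=35, d=59, a=1
  k=2: m=24, d=12, a=4
  k=3: m=24, d=59, a=1
  k=4: m=35, d=1, a=70
d=1 and a=2a₀=70 at k=4, so the next step gives (m, d) = (35, 59) again — its k=1 value — and the period has length 4.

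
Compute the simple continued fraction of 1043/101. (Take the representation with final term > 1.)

[10; 3, 16, 2]

1043 = 10·101 + 33
101 = 3·33 + 2
33 = 16·2 + 1
2 = 2·1 + 0  (stop)
So 1043/101 = [10; 3, 16, 2].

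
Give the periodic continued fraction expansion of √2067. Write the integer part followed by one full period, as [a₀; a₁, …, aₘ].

a₀ = ⌊√2067⌋ = 45.
With m₀=0, d₀=1 and mₖ₊₁ = dₖaₖ − mₖ, dₖ₊₁ = (n − mₖ₊₁²)/dₖ, aₖ₊₁ = ⌊(a₀+mₖ₊₁)/dₖ₊₁⌋:
  k=1: m=45, d=42, a=2
  k=2: m=39, d=13, a=6
  k=3: m=39, d=42, a=2
  k=4: m=45, d=1, a=90
d=1 and a=2a₀=90 at k=4, so the next step gives (m, d) = (45, 42) again — its k=1 value — and the period has length 4.

[45; 2, 6, 2, 90]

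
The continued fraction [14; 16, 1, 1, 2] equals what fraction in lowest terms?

Fold from the inside: start with 2/1.
  1 + 1/2 = 3/2
  1 + 2/3 = 5/3
  16 + 3/5 = 83/5
  14 + 5/83 = 1167/83

1167/83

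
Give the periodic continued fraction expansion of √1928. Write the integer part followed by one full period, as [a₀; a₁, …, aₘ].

[43; 1, 9, 1, 86]

a₀ = ⌊√1928⌋ = 43.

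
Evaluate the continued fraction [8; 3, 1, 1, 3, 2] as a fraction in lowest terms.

Fold from the inside: start with 2/1.
  3 + 1/2 = 7/2
  1 + 2/7 = 9/7
  1 + 7/9 = 16/9
  3 + 9/16 = 57/16
  8 + 16/57 = 472/57

472/57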